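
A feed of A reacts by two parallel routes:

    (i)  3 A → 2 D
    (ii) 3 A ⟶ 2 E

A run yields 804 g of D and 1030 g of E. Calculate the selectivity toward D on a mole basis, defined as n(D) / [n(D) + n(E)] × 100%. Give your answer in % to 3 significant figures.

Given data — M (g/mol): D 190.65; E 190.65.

43.8 %

n(D) = 804 / 190.65 = 4.217 mol
n(E) = 1030 / 190.65 = 5.403 mol
selectivity = 4.217/(4.217+5.403) × 100 = 43.84 %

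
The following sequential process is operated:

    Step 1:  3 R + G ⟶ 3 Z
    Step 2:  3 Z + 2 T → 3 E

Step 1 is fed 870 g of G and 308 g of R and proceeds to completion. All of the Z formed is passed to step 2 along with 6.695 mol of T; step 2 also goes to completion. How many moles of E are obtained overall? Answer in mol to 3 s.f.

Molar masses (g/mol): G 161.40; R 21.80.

Step 1:
n(G) = 870.0 / 161.40 = 5.390 mol
n(R) = 308.0 / 21.80 = 14.13 mol
n/ν for G = 5.390/1 = 5.390
n/ν for R = 14.13/3 = 4.710
Smallest n/ν is R → limiting reagent.
n(Z) produced = (3/3) × 14.13 = 14.13 mol
Step 2:
n(Z) available = 14.13 mol
n(T) = 6.695 mol
n/ν for Z = 14.13/3 = 4.710
n/ν for T = 6.695/2 = 3.348
Smallest n/ν is T → limiting reagent.
n(E) = (3/2) × 6.695 = 10.04 mol

10.0 mol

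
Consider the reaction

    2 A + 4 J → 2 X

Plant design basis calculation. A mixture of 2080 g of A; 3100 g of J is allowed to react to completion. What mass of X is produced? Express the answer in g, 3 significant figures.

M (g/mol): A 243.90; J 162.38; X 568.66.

4850 g

n(A) = 2080 / 243.90 = 8.528 mol
n(J) = 3100 / 162.38 = 19.09 mol
n/ν for A = 8.528/2 = 4.264
n/ν for J = 19.09/4 = 4.773
Smallest n/ν is A → limiting reagent.
n(X) = (2/2) × 8.528 = 8.528 mol
mass = 8.528 × 568.66 = 4850 g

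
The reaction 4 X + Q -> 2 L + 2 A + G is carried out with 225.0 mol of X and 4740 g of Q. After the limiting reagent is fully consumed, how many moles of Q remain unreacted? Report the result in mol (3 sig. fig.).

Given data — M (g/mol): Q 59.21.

n(X) = 225.0 mol
n(Q) = 4740 / 59.21 = 80.05 mol
n/ν → X: 56.25, Q: 80.05; X is limiting.
Q consumed = (1/4) × 225.0 = 56.25 mol
Q remaining = 80.05 − 56.25 = 23.80 mol

23.8 mol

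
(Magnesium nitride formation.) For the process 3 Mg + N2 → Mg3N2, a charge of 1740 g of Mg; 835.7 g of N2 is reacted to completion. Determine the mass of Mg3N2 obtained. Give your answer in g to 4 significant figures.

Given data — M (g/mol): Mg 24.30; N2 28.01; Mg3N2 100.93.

2409 g

n(Mg) = 1740 / 24.30 = 71.60 mol
n(N2) = 835.7 / 28.01 = 29.84 mol
n/ν for Mg = 71.60/3 = 23.87
n/ν for N2 = 29.84/1 = 29.84
Smallest n/ν is Mg → limiting reagent.
n(Mg3N2) = (1/3) × 71.60 = 23.87 mol
mass = 23.87 × 100.93 = 2409 g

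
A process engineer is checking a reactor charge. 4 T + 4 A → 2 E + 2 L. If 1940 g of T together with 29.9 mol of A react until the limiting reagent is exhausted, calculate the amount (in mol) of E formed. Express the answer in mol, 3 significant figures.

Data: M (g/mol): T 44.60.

n(T) = 1940 / 44.60 = 43.50 mol
n(A) = 29.90 mol
n/ν → T: 10.88, A: 7.475; A is limiting.
n(E) = (2/4) × 29.90 = 14.95 mol

15.0 mol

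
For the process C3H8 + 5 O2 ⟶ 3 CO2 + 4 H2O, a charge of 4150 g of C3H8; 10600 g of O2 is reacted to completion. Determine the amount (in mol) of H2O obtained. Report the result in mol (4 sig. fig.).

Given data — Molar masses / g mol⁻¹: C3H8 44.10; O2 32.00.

265.0 mol

n(C3H8) = 4150 / 44.10 = 94.10 mol
n(O2) = 10600 / 32.00 = 331.3 mol
n/ν for C3H8 = 94.10/1 = 94.10
n/ν for O2 = 331.3/5 = 66.26
Smallest n/ν is O2 → limiting reagent.
n(H2O) = (4/5) × 331.3 = 265.0 mol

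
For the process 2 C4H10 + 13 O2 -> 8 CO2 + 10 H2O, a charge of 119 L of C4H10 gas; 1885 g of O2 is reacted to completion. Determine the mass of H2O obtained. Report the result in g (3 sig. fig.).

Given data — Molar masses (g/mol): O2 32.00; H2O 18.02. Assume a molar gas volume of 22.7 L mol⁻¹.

n(C4H10) = 119.0 / 22.7 = 5.242 mol
n(O2) = 1885 / 32.00 = 58.91 mol
n/ν for C4H10 = 5.242/2 = 2.621
n/ν for O2 = 58.91/13 = 4.532
Smallest n/ν is C4H10 → limiting reagent.
n(H2O) = (10/2) × 5.242 = 26.21 mol
mass = 26.21 × 18.02 = 472.3 g

472 g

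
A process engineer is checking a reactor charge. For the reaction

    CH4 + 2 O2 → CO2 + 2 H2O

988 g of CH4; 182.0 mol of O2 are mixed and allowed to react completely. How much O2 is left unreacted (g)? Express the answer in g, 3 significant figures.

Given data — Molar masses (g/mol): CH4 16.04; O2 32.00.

1880 g

n(CH4) = 988.0 / 16.04 = 61.60 mol
n(O2) = 182.0 mol
n/ν → CH4: 61.60, O2: 91.00; CH4 is limiting.
O2 consumed = (2/1) × 61.60 = 123.2 mol
O2 remaining = 182.0 − 123.2 = 58.80 mol
mass = 58.80 × 32.00 = 1882 g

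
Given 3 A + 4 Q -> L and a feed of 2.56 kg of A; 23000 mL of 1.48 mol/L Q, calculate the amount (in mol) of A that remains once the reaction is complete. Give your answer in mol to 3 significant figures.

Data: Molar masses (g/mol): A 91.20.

n(A) = 2.560×1000 / 91.20 = 28.07 mol
n(Q) = 1.48 × 23000/1000 = 34.04 mol
n/ν for A = 28.07/3 = 9.357
n/ν for Q = 34.04/4 = 8.510
Smallest n/ν is Q → limiting reagent.
A consumed = (3/4) × 34.04 = 25.53 mol
A remaining = 28.07 − 25.53 = 2.540 mol

2.54 mol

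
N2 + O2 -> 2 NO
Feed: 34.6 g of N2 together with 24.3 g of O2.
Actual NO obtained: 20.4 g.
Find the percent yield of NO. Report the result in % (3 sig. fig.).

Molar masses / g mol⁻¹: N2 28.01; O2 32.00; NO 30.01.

44.8 %

n(N2) = 34.60 / 28.01 = 1.235 mol
n(O2) = 24.30 / 32.00 = 0.7594 mol
n/ν for N2 = 1.235/1 = 1.235
n/ν for O2 = 0.7594/1 = 0.7594
Smallest n/ν is O2 → limiting reagent.
theoretical n(NO) = (2/1) × 0.7594 = 1.519 mol → 45.59 g
% yield = 20.4 / 45.59 × 100 = 44.75 %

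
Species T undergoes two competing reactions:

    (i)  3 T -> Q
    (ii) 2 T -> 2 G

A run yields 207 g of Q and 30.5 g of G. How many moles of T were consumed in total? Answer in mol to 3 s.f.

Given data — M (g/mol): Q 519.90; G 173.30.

n(Q) = 207 / 519.90 = 0.3982 mol
n(G) = 30.5 / 173.30 = 0.1760 mol
n(T) via (i) = (3/1)×0.3982 = 1.195 mol
n(T) via (ii) = (2/2)×0.1760 = 0.1760 mol
total n(T) = 1.195 + 0.1760 = 1.371 mol

1.37 mol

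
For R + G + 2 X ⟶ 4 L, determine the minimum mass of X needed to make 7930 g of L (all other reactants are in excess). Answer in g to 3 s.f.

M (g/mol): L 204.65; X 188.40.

3650 g

n(L) = 7930 / 204.65 = 38.75 mol
n(X) = (2/4) × 38.75 = 19.38 mol
mass = 19.38 × 188.40 = 3651 g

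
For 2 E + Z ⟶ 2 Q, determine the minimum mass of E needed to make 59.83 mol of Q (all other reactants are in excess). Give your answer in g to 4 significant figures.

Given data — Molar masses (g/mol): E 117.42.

7025 g

n(Q) = 59.83 mol
n(E) = (2/2) × 59.83 = 59.83 mol
mass = 59.83 × 117.42 = 7025 g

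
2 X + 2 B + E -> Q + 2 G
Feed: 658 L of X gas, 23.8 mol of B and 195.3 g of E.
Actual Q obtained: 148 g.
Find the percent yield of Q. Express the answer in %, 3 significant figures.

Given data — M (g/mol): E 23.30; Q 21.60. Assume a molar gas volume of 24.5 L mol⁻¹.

n(X) = 658.0 / 24.5 = 26.86 mol
n(B) = 23.80 mol
n(E) = 195.3 / 23.30 = 8.382 mol
n/ν for X = 26.86/2 = 13.43
n/ν for B = 23.80/2 = 11.90
n/ν for E = 8.382/1 = 8.382
Smallest n/ν is E → limiting reagent.
theoretical n(Q) = (1/1) × 8.382 = 8.382 mol → 181.1 g
% yield = 148 / 181.1 × 100 = 81.72 %

81.7 %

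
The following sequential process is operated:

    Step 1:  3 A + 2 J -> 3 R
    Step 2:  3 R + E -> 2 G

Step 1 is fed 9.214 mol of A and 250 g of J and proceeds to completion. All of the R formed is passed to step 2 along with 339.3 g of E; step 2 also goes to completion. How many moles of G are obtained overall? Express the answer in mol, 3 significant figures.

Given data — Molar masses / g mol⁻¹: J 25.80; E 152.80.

Step 1:
n(A) = 9.214 mol
n(J) = 250.0 / 25.80 = 9.690 mol
n/ν for A = 9.214/3 = 3.071
n/ν for J = 9.690/2 = 4.845
Smallest n/ν is A → limiting reagent.
n(R) produced = (3/3) × 9.214 = 9.214 mol
Step 2:
n(R) available = 9.214 mol
n(E) = 339.3 / 152.80 = 2.221 mol
n/ν for R = 9.214/3 = 3.071
n/ν for E = 2.221/1 = 2.221
Smallest n/ν is E → limiting reagent.
n(G) = (2/1) × 2.221 = 4.442 mol

4.44 mol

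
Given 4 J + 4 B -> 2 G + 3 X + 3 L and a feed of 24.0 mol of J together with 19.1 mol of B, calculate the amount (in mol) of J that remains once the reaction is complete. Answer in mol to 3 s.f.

4.90 mol

n(J) = 24.00 mol
n(B) = 19.10 mol
n/ν for J = 24.00/4 = 6.000
n/ν for B = 19.10/4 = 4.775
Smallest n/ν is B → limiting reagent.
J consumed = (4/4) × 19.10 = 19.10 mol
J remaining = 24.00 − 19.10 = 4.900 mol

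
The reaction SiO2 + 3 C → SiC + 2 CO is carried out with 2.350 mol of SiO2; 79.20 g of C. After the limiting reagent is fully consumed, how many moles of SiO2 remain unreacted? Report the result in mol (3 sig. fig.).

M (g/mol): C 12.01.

0.152 mol

n(SiO2) = 2.350 mol
n(C) = 79.20 / 12.01 = 6.595 mol
n/ν for SiO2 = 2.350/1 = 2.350
n/ν for C = 6.595/3 = 2.198
Smallest n/ν is C → limiting reagent.
SiO2 consumed = (1/3) × 6.595 = 2.198 mol
SiO2 remaining = 2.350 − 2.198 = 0.1520 mol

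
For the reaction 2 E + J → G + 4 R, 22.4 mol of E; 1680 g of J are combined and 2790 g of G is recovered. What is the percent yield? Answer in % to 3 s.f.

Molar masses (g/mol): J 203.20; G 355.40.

n(E) = 22.40 mol
n(J) = 1680 / 203.20 = 8.268 mol
n/ν for E = 22.40/2 = 11.20
n/ν for J = 8.268/1 = 8.268
Smallest n/ν is J → limiting reagent.
theoretical n(G) = (1/1) × 8.268 = 8.268 mol → 2938 g
% yield = 2790 / 2938 × 100 = 94.96 %

95.0 %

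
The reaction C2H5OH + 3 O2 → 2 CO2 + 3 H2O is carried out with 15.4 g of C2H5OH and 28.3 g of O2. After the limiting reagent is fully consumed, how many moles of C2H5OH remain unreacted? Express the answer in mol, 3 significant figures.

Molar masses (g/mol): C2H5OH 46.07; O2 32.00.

0.0395 mol

n(C2H5OH) = 15.40 / 46.07 = 0.3343 mol
n(O2) = 28.30 / 32.00 = 0.8844 mol
n/ν for C2H5OH = 0.3343/1 = 0.3343
n/ν for O2 = 0.8844/3 = 0.2948
Smallest n/ν is O2 → limiting reagent.
C2H5OH consumed = (1/3) × 0.8844 = 0.2948 mol
C2H5OH remaining = 0.3343 − 0.2948 = 0.03950 mol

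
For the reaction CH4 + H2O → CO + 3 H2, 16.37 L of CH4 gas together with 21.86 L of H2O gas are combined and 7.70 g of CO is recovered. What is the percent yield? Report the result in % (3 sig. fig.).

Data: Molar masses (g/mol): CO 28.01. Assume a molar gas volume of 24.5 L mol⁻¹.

41.1 %

n(CH4) = 16.37 / 24.5 = 0.6682 mol
n(H2O) = 21.86 / 24.5 = 0.8922 mol
n/ν for CH4 = 0.6682/1 = 0.6682
n/ν for H2O = 0.8922/1 = 0.8922
Smallest n/ν is CH4 → limiting reagent.
theoretical n(CO) = (1/1) × 0.6682 = 0.6682 mol → 18.72 g
% yield = 7.70 / 18.72 × 100 = 41.13 %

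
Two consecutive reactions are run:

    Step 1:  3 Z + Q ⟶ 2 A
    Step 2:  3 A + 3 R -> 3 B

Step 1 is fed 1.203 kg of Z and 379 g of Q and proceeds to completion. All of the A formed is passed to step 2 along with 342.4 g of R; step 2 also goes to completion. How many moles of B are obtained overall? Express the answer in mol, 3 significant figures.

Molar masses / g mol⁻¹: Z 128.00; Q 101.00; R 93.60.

3.66 mol

Step 1:
n(Z) = 1.203×1000 / 128.00 = 9.398 mol
n(Q) = 379.0 / 101.00 = 3.752 mol
n/ν for Z = 9.398/3 = 3.133
n/ν for Q = 3.752/1 = 3.752
Smallest n/ν is Z → limiting reagent.
n(A) produced = (2/3) × 9.398 = 6.265 mol
Step 2:
n(A) available = 6.265 mol
n(R) = 342.4 / 93.60 = 3.658 mol
n/ν for A = 6.265/3 = 2.088
n/ν for R = 3.658/3 = 1.219
Smallest n/ν is R → limiting reagent.
n(B) = (3/3) × 3.658 = 3.658 mol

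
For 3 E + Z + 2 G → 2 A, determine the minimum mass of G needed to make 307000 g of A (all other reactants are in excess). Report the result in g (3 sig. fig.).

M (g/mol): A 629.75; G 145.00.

n(A) = 307000 / 629.75 = 487.5 mol
n(G) = (2/2) × 487.5 = 487.5 mol
mass = 487.5 × 145.00 = 70690 g

70700 g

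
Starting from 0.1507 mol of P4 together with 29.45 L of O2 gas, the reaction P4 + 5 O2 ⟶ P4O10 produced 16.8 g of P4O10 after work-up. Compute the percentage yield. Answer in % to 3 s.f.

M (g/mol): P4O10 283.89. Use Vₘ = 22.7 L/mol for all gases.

39.3 %

n(P4) = 0.1507 mol
n(O2) = 29.45 / 22.7 = 1.297 mol
n/ν → P4: 0.1507, O2: 0.2594; P4 is limiting.
theoretical n(P4O10) = (1/1) × 0.1507 = 0.1507 mol → 42.78 g
% yield = 16.8 / 42.78 × 100 = 39.27 %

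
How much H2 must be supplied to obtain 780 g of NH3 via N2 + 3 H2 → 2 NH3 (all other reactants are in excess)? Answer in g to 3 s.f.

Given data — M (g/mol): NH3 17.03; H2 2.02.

n(NH3) = 780 / 17.03 = 45.80 mol
n(H2) = (3/2) × 45.80 = 68.70 mol
mass = 68.70 × 2.02 = 138.8 g

139 g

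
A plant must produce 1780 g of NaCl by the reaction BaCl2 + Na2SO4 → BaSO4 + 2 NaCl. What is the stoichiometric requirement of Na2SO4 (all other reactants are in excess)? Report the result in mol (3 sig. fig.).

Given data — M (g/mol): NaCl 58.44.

15.2 mol

n(NaCl) = 1780 / 58.44 = 30.46 mol
n(Na2SO4) = (1/2) × 30.46 = 15.23 mol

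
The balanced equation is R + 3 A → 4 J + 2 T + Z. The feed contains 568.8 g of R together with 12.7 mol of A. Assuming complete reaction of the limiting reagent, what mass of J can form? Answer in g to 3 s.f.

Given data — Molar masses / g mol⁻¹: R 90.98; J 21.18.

n(R) = 568.8 / 90.98 = 6.252 mol
n(A) = 12.70 mol
n/ν → R: 6.252, A: 4.233; A is limiting.
n(J) = (4/3) × 12.70 = 16.93 mol
mass = 16.93 × 21.18 = 358.6 g

359 g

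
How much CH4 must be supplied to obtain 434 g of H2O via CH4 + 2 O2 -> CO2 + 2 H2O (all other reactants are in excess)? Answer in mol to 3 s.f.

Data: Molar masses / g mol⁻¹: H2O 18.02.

12.0 mol

n(H2O) = 434 / 18.02 = 24.08 mol
n(CH4) = (1/2) × 24.08 = 12.04 mol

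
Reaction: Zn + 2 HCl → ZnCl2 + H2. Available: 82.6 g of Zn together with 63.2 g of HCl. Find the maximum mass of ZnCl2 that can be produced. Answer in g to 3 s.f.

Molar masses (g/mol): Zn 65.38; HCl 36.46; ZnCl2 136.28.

n(Zn) = 82.60 / 65.38 = 1.263 mol
n(HCl) = 63.20 / 36.46 = 1.733 mol
n/ν for Zn = 1.263/1 = 1.263
n/ν for HCl = 1.733/2 = 0.8665
Smallest n/ν is HCl → limiting reagent.
n(ZnCl2) = (1/2) × 1.733 = 0.8665 mol
mass = 0.8665 × 136.28 = 118.1 g

118 g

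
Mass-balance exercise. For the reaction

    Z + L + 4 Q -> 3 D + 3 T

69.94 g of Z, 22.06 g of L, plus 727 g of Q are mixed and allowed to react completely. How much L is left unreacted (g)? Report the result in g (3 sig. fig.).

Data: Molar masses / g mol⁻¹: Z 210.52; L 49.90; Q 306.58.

5.48 g

n(Z) = 69.94 / 210.52 = 0.3322 mol
n(L) = 22.06 / 49.90 = 0.4421 mol
n(Q) = 727.0 / 306.58 = 2.371 mol
n/ν for Z = 0.3322/1 = 0.3322
n/ν for L = 0.4421/1 = 0.4421
n/ν for Q = 2.371/4 = 0.5928
Smallest n/ν is Z → limiting reagent.
L consumed = (1/1) × 0.3322 = 0.3322 mol
L remaining = 0.4421 − 0.3322 = 0.1099 mol
mass = 0.1099 × 49.90 = 5.484 g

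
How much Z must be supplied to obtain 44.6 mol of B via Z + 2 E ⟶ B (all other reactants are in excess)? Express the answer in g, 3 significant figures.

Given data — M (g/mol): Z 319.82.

14300 g

n(B) = 44.60 mol
n(Z) = (1/1) × 44.60 = 44.60 mol
mass = 44.60 × 319.82 = 14260 g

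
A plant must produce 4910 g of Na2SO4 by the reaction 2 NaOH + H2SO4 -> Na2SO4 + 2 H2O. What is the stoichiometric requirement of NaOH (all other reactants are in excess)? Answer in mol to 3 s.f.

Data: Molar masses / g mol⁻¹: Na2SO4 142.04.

69.1 mol

n(Na2SO4) = 4910 / 142.04 = 34.57 mol
n(NaOH) = (2/1) × 34.57 = 69.14 mol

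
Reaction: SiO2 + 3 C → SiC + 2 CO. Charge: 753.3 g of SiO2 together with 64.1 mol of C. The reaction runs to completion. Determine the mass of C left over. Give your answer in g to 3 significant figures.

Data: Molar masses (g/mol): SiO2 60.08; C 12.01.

318 g

n(SiO2) = 753.3 / 60.08 = 12.54 mol
n(C) = 64.10 mol
n/ν for SiO2 = 12.54/1 = 12.54
n/ν for C = 64.10/3 = 21.37
Smallest n/ν is SiO2 → limiting reagent.
C consumed = (3/1) × 12.54 = 37.62 mol
C remaining = 64.10 − 37.62 = 26.48 mol
mass = 26.48 × 12.01 = 318.0 g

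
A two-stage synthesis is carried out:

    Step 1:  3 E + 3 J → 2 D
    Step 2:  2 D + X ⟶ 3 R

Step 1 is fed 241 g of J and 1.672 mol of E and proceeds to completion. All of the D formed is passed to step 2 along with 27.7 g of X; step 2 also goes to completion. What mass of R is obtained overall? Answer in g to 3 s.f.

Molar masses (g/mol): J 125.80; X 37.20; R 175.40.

Step 1:
n(J) = 241.0 / 125.80 = 1.916 mol
n(E) = 1.672 mol
n/ν → J: 0.6387, E: 0.5573; E is limiting.
n(D) produced = (2/3) × 1.672 = 1.115 mol
Step 2:
n(D) available = 1.115 mol
n(X) = 27.70 / 37.20 = 0.7446 mol
n/ν → D: 0.5575, X: 0.7446; D is limiting.
n(R) = (3/2) × 1.115 = 1.673 mol
mass = 1.673 × 175.40 = 293.4 g

293 g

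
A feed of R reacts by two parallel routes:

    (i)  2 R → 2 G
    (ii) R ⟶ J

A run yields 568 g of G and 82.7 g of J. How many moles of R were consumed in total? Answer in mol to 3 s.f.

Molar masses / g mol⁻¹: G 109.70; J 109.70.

5.93 mol

n(G) = 568 / 109.70 = 5.178 mol
n(J) = 82.7 / 109.70 = 0.7539 mol
n(R) via (i) = (2/2)×5.178 = 5.178 mol
n(R) via (ii) = (1/1)×0.7539 = 0.7539 mol
total n(R) = 5.178 + 0.7539 = 5.932 mol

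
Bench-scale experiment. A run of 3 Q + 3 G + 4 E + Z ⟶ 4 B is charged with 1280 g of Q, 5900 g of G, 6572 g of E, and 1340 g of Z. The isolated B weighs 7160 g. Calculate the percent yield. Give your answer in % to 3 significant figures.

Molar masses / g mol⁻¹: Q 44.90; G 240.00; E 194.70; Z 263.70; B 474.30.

74.3 %

n(Q) = 1280 / 44.90 = 28.51 mol
n(G) = 5900 / 240.00 = 24.58 mol
n(E) = 6572 / 194.70 = 33.75 mol
n(Z) = 1340 / 263.70 = 5.082 mol
n/ν → Q: 9.503, G: 8.193, E: 8.438, Z: 5.082; Z is limiting.
theoretical n(B) = (4/1) × 5.082 = 20.33 mol → 9643 g
% yield = 7160 / 9643 × 100 = 74.25 %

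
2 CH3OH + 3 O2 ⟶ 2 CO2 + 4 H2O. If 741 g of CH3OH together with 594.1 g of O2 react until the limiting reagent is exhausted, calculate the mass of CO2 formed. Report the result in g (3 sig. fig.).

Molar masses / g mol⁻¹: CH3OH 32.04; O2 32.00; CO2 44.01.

545 g

n(CH3OH) = 741.0 / 32.04 = 23.13 mol
n(O2) = 594.1 / 32.00 = 18.57 mol
n/ν → CH3OH: 11.57, O2: 6.190; O2 is limiting.
n(CO2) = (2/3) × 18.57 = 12.38 mol
mass = 12.38 × 44.01 = 544.8 g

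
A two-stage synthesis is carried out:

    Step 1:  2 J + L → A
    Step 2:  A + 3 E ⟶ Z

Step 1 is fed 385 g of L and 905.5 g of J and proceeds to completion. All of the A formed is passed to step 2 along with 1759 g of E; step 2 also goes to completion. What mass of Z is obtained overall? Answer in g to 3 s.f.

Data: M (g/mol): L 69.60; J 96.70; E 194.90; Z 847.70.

Step 1:
n(L) = 385.0 / 69.60 = 5.532 mol
n(J) = 905.5 / 96.70 = 9.364 mol
n/ν for L = 5.532/1 = 5.532
n/ν for J = 9.364/2 = 4.682
Smallest n/ν is J → limiting reagent.
n(A) produced = (1/2) × 9.364 = 4.682 mol
Step 2:
n(A) available = 4.682 mol
n(E) = 1759 / 194.90 = 9.025 mol
n/ν for A = 4.682/1 = 4.682
n/ν for E = 9.025/3 = 3.008
Smallest n/ν is E → limiting reagent.
n(Z) = (1/3) × 9.025 = 3.008 mol
mass = 3.008 × 847.70 = 2550 g

2550 g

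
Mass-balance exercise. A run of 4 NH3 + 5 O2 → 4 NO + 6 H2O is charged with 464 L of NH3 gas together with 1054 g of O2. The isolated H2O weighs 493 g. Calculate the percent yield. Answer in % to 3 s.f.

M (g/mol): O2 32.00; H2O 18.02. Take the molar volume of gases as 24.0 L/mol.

n(NH3) = 464.0 / 24.0 = 19.33 mol
n(O2) = 1054 / 32.00 = 32.94 mol
n/ν for NH3 = 19.33/4 = 4.833
n/ν for O2 = 32.94/5 = 6.588
Smallest n/ν is NH3 → limiting reagent.
theoretical n(H2O) = (6/4) × 19.33 = 29.00 mol → 522.6 g
% yield = 493 / 522.6 × 100 = 94.34 %

94.3 %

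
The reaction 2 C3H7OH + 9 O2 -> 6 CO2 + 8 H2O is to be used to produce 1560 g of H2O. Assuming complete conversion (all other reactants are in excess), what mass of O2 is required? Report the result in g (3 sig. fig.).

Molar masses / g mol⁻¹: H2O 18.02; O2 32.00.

n(H2O) = 1560 / 18.02 = 86.57 mol
n(O2) = (9/8) × 86.57 = 97.39 mol
mass = 97.39 × 32.00 = 3116 g

3120 g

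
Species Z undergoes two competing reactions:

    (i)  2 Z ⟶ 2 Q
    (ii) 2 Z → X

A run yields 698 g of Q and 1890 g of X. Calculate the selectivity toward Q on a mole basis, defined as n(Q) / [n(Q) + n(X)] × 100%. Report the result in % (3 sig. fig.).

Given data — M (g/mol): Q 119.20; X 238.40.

n(Q) = 698 / 119.20 = 5.856 mol
n(X) = 1890 / 238.40 = 7.928 mol
selectivity = 5.856/(5.856+7.928) × 100 = 42.48 %

42.5 %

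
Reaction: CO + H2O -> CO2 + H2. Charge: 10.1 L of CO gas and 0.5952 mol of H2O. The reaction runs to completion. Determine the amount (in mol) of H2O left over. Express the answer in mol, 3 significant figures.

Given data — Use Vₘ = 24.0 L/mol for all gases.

n(CO) = 10.10 / 24.0 = 0.4208 mol
n(H2O) = 0.5952 mol
n/ν → CO: 0.4208, H2O: 0.5952; CO is limiting.
H2O consumed = (1/1) × 0.4208 = 0.4208 mol
H2O remaining = 0.5952 − 0.4208 = 0.1744 mol

0.174 mol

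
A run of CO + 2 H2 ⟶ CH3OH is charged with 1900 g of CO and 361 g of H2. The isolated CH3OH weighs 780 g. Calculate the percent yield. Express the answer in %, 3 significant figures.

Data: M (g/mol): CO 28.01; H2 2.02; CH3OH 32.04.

n(CO) = 1900 / 28.01 = 67.83 mol
n(H2) = 361.0 / 2.02 = 178.7 mol
n/ν → CO: 67.83, H2: 89.35; CO is limiting.
theoretical n(CH3OH) = (1/1) × 67.83 = 67.83 mol → 2173 g
% yield = 780 / 2173 × 100 = 35.90 %

35.9 %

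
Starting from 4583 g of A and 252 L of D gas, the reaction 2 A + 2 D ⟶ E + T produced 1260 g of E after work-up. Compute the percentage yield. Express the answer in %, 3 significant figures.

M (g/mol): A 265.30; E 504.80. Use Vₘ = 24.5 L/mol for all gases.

n(A) = 4583 / 265.30 = 17.27 mol
n(D) = 252.0 / 24.5 = 10.29 mol
n/ν for A = 17.27/2 = 8.635
n/ν for D = 10.29/2 = 5.145
Smallest n/ν is D → limiting reagent.
theoretical n(E) = (1/2) × 10.29 = 5.145 mol → 2597 g
% yield = 1260 / 2597 × 100 = 48.52 %

48.5 %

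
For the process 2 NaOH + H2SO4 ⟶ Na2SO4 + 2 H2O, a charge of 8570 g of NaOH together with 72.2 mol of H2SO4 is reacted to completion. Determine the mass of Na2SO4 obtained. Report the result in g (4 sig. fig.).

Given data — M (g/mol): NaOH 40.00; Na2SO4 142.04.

n(NaOH) = 8570 / 40.00 = 214.3 mol
n(H2SO4) = 72.20 mol
n/ν for NaOH = 214.3/2 = 107.2
n/ν for H2SO4 = 72.20/1 = 72.20
Smallest n/ν is H2SO4 → limiting reagent.
n(Na2SO4) = (1/1) × 72.20 = 72.20 mol
mass = 72.20 × 142.04 = 10260 g

10260 g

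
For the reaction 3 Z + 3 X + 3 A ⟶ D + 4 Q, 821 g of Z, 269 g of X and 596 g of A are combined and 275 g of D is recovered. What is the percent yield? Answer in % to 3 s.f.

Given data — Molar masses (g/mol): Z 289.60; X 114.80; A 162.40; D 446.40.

n(Z) = 821.0 / 289.60 = 2.835 mol
n(X) = 269.0 / 114.80 = 2.343 mol
n(A) = 596.0 / 162.40 = 3.670 mol
n/ν → Z: 0.9450, X: 0.7810, A: 1.223; X is limiting.
theoretical n(D) = (1/3) × 2.343 = 0.7810 mol → 348.6 g
% yield = 275 / 348.6 × 100 = 78.89 %

78.9 %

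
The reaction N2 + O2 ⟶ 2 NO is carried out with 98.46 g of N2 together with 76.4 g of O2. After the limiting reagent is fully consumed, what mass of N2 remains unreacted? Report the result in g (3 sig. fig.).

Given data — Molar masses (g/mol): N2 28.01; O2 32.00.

31.6 g

n(N2) = 98.46 / 28.01 = 3.515 mol
n(O2) = 76.40 / 32.00 = 2.388 mol
n/ν for N2 = 3.515/1 = 3.515
n/ν for O2 = 2.388/1 = 2.388
Smallest n/ν is O2 → limiting reagent.
N2 consumed = (1/1) × 2.388 = 2.388 mol
N2 remaining = 3.515 − 2.388 = 1.127 mol
mass = 1.127 × 28.01 = 31.57 g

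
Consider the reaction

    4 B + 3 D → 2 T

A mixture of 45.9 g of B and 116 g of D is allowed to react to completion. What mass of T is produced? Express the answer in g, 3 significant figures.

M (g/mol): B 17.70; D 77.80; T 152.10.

151 g

n(B) = 45.90 / 17.70 = 2.593 mol
n(D) = 116.0 / 77.80 = 1.491 mol
n/ν for B = 2.593/4 = 0.6483
n/ν for D = 1.491/3 = 0.4970
Smallest n/ν is D → limiting reagent.
n(T) = (2/3) × 1.491 = 0.9940 mol
mass = 0.9940 × 152.10 = 151.2 g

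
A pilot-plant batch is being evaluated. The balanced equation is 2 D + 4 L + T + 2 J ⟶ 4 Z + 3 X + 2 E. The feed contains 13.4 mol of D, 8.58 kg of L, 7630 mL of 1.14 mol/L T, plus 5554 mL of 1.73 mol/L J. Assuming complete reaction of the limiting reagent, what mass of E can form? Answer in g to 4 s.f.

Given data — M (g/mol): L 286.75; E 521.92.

5015 g

n(D) = 13.40 mol
n(L) = 8.580×1000 / 286.75 = 29.92 mol
n(T) = 1.14 × 7630/1000 = 8.698 mol
n(J) = 1.73 × 5554/1000 = 9.608 mol
n/ν → D: 6.700, L: 7.480, T: 8.698, J: 4.804; J is limiting.
n(E) = (2/2) × 9.608 = 9.608 mol
mass = 9.608 × 521.92 = 5015 g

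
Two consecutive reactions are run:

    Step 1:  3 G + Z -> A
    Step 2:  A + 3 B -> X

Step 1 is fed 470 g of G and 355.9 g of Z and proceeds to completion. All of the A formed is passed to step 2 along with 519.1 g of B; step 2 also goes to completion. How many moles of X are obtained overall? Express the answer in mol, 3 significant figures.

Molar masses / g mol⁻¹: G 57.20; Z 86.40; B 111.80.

Step 1:
n(G) = 470.0 / 57.20 = 8.217 mol
n(Z) = 355.9 / 86.40 = 4.119 mol
n/ν for G = 8.217/3 = 2.739
n/ν for Z = 4.119/1 = 4.119
Smallest n/ν is G → limiting reagent.
n(A) produced = (1/3) × 8.217 = 2.739 mol
Step 2:
n(A) available = 2.739 mol
n(B) = 519.1 / 111.80 = 4.643 mol
n/ν for A = 2.739/1 = 2.739
n/ν for B = 4.643/3 = 1.548
Smallest n/ν is B → limiting reagent.
n(X) = (1/3) × 4.643 = 1.548 mol

1.55 mol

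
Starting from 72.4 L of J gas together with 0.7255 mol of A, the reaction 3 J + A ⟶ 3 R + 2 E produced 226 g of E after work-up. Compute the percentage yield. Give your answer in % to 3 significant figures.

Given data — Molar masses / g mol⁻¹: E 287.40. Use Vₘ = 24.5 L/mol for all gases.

n(J) = 72.40 / 24.5 = 2.955 mol
n(A) = 0.7255 mol
n/ν for J = 2.955/3 = 0.9850
n/ν for A = 0.7255/1 = 0.7255
Smallest n/ν is A → limiting reagent.
theoretical n(E) = (2/1) × 0.7255 = 1.451 mol → 417.0 g
% yield = 226 / 417.0 × 100 = 54.20 %

54.2 %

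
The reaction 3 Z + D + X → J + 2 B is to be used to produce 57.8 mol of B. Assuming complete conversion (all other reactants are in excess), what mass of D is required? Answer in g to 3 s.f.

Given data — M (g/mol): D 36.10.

n(B) = 57.80 mol
n(D) = (1/2) × 57.80 = 28.90 mol
mass = 28.90 × 36.10 = 1043 g

1040 g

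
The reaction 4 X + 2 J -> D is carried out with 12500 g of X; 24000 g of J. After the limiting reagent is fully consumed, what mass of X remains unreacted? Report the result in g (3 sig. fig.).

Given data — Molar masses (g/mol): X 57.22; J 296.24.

3230 g

n(X) = 12500 / 57.22 = 218.5 mol
n(J) = 24000 / 296.24 = 81.02 mol
n/ν for X = 218.5/4 = 54.63
n/ν for J = 81.02/2 = 40.51
Smallest n/ν is J → limiting reagent.
X consumed = (4/2) × 81.02 = 162.0 mol
X remaining = 218.5 − 162.0 = 56.50 mol
mass = 56.50 × 57.22 = 3233 g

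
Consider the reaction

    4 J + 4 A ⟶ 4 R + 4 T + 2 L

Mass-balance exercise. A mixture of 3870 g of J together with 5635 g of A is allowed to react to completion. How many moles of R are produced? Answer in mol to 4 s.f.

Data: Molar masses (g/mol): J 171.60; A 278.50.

n(J) = 3870 / 171.60 = 22.55 mol
n(A) = 5635 / 278.50 = 20.23 mol
n/ν → J: 5.638, A: 5.058; A is limiting.
n(R) = (4/4) × 20.23 = 20.23 mol

20.23 mol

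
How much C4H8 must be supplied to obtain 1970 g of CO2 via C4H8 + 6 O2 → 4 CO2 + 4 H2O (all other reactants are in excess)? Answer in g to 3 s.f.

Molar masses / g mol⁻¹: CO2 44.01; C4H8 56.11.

628 g

n(CO2) = 1970 / 44.01 = 44.76 mol
n(C4H8) = (1/4) × 44.76 = 11.19 mol
mass = 11.19 × 56.11 = 627.9 g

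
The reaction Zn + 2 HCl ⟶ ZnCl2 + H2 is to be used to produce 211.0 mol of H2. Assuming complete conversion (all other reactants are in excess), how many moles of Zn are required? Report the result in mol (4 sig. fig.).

n(H2) = 211.0 mol
n(Zn) = (1/1) × 211.0 = 211.0 mol

211.0 mol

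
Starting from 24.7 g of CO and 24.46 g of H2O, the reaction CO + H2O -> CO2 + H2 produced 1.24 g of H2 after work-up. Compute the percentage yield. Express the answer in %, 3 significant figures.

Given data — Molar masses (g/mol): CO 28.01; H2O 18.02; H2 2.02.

69.6 %

n(CO) = 24.70 / 28.01 = 0.8818 mol
n(H2O) = 24.46 / 18.02 = 1.357 mol
n/ν for CO = 0.8818/1 = 0.8818
n/ν for H2O = 1.357/1 = 1.357
Smallest n/ν is CO → limiting reagent.
theoretical n(H2) = (1/1) × 0.8818 = 0.8818 mol → 1.781 g
% yield = 1.24 / 1.781 × 100 = 69.62 %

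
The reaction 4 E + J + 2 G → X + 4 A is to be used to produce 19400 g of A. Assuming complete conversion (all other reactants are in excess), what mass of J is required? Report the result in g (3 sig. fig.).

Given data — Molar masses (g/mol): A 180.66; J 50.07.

1340 g

n(A) = 19400 / 180.66 = 107.4 mol
n(J) = (1/4) × 107.4 = 26.85 mol
mass = 26.85 × 50.07 = 1344 g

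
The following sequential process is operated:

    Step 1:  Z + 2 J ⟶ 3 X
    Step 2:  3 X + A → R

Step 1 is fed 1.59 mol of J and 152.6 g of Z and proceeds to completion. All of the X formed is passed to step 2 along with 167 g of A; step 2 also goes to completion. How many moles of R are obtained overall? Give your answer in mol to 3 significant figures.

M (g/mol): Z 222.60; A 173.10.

0.686 mol

Step 1:
n(J) = 1.590 mol
n(Z) = 152.6 / 222.60 = 0.6855 mol
n/ν for J = 1.590/2 = 0.7950
n/ν for Z = 0.6855/1 = 0.6855
Smallest n/ν is Z → limiting reagent.
n(X) produced = (3/1) × 0.6855 = 2.057 mol
Step 2:
n(X) available = 2.057 mol
n(A) = 167.0 / 173.10 = 0.9648 mol
n/ν for X = 2.057/3 = 0.6857
n/ν for A = 0.9648/1 = 0.9648
Smallest n/ν is X → limiting reagent.
n(R) = (1/3) × 2.057 = 0.6857 mol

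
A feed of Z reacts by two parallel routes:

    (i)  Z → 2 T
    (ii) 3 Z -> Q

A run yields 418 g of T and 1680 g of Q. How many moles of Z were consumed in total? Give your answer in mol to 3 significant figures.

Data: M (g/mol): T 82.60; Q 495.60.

n(T) = 418 / 82.60 = 5.061 mol
n(Q) = 1680 / 495.60 = 3.390 mol
n(Z) via (i) = (1/2)×5.061 = 2.531 mol
n(Z) via (ii) = (3/1)×3.390 = 10.17 mol
total n(Z) = 2.531 + 10.17 = 12.70 mol

12.7 mol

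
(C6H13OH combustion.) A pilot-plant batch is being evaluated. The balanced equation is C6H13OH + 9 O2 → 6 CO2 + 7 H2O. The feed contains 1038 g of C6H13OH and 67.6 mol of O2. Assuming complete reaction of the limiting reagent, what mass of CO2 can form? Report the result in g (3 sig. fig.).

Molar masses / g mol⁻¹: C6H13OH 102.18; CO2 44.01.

n(C6H13OH) = 1038 / 102.18 = 10.16 mol
n(O2) = 67.60 mol
n/ν → C6H13OH: 10.16, O2: 7.511; O2 is limiting.
n(CO2) = (6/9) × 67.60 = 45.07 mol
mass = 45.07 × 44.01 = 1984 g

1980 g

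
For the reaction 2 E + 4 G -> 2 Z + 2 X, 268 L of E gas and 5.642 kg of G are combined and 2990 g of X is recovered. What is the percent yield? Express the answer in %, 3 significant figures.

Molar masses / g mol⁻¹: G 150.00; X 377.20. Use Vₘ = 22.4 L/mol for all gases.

66.3 %

n(E) = 268.0 / 22.4 = 11.96 mol
n(G) = 5.642×1000 / 150.00 = 37.61 mol
n/ν for E = 11.96/2 = 5.980
n/ν for G = 37.61/4 = 9.403
Smallest n/ν is E → limiting reagent.
theoretical n(X) = (2/2) × 11.96 = 11.96 mol → 4511 g
% yield = 2990 / 4511 × 100 = 66.28 %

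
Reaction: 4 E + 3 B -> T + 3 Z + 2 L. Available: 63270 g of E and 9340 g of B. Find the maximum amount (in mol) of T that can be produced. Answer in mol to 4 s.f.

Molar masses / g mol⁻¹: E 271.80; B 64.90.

n(E) = 63270 / 271.80 = 232.8 mol
n(B) = 9340 / 64.90 = 143.9 mol
n/ν for E = 232.8/4 = 58.20
n/ν for B = 143.9/3 = 47.97
Smallest n/ν is B → limiting reagent.
n(T) = (1/3) × 143.9 = 47.97 mol

47.97 mol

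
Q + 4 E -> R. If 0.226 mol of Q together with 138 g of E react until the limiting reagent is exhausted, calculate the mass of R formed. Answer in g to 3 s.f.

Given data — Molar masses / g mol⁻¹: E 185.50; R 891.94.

166 g

n(Q) = 0.2260 mol
n(E) = 138.0 / 185.50 = 0.7439 mol
n/ν for Q = 0.2260/1 = 0.2260
n/ν for E = 0.7439/4 = 0.1860
Smallest n/ν is E → limiting reagent.
n(R) = (1/4) × 0.7439 = 0.1860 mol
mass = 0.1860 × 891.94 = 165.9 g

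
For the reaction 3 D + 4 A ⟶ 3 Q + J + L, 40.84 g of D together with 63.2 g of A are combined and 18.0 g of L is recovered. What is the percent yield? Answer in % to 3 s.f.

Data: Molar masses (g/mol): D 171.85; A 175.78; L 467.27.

48.6 %

n(D) = 40.84 / 171.85 = 0.2376 mol
n(A) = 63.20 / 175.78 = 0.3595 mol
n/ν → D: 0.07920, A: 0.08988; D is limiting.
theoretical n(L) = (1/3) × 0.2376 = 0.07920 mol → 37.01 g
% yield = 18.0 / 37.01 × 100 = 48.64 %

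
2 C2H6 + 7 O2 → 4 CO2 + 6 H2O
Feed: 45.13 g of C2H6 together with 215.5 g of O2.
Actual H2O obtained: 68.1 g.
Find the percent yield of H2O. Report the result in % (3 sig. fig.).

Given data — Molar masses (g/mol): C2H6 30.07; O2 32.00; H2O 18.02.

83.9 %

n(C2H6) = 45.13 / 30.07 = 1.501 mol
n(O2) = 215.5 / 32.00 = 6.734 mol
n/ν for C2H6 = 1.501/2 = 0.7505
n/ν for O2 = 6.734/7 = 0.9620
Smallest n/ν is C2H6 → limiting reagent.
theoretical n(H2O) = (6/2) × 1.501 = 4.503 mol → 81.14 g
% yield = 68.1 / 81.14 × 100 = 83.93 %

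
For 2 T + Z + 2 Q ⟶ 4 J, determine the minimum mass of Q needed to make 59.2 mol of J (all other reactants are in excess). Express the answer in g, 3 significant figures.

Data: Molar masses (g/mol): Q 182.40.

5400 g

n(J) = 59.20 mol
n(Q) = (2/4) × 59.20 = 29.60 mol
mass = 29.60 × 182.40 = 5399 g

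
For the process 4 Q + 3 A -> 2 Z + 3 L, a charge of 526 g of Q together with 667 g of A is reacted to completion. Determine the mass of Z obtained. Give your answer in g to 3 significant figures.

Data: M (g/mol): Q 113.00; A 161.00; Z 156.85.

365 g

n(Q) = 526.0 / 113.00 = 4.655 mol
n(A) = 667.0 / 161.00 = 4.143 mol
n/ν for Q = 4.655/4 = 1.164
n/ν for A = 4.143/3 = 1.381
Smallest n/ν is Q → limiting reagent.
n(Z) = (2/4) × 4.655 = 2.328 mol
mass = 2.328 × 156.85 = 365.1 g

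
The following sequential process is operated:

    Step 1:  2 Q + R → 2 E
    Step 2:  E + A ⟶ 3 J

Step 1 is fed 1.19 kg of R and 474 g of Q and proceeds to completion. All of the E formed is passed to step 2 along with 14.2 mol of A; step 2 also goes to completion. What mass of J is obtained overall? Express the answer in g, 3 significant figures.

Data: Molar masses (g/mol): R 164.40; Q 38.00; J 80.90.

3030 g

Step 1:
n(R) = 1.190×1000 / 164.40 = 7.238 mol
n(Q) = 474.0 / 38.00 = 12.47 mol
n/ν for R = 7.238/1 = 7.238
n/ν for Q = 12.47/2 = 6.235
Smallest n/ν is Q → limiting reagent.
n(E) produced = (2/2) × 12.47 = 12.47 mol
Step 2:
n(E) available = 12.47 mol
n(A) = 14.20 mol
n/ν for E = 12.47/1 = 12.47
n/ν for A = 14.20/1 = 14.20
Smallest n/ν is E → limiting reagent.
n(J) = (3/1) × 12.47 = 37.41 mol
mass = 37.41 × 80.90 = 3026 g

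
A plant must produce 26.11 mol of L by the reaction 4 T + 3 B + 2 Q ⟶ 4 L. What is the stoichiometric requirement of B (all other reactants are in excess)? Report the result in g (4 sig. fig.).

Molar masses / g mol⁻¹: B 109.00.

n(L) = 26.11 mol
n(B) = (3/4) × 26.11 = 19.58 mol
mass = 19.58 × 109.00 = 2134 g

2134 g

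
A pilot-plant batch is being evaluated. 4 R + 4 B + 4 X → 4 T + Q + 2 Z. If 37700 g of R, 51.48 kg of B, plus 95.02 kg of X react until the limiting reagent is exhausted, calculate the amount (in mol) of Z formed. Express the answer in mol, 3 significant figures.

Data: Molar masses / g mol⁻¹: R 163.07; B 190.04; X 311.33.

116 mol

n(R) = 37700 / 163.07 = 231.2 mol
n(B) = 51.48×1000 / 190.04 = 270.9 mol
n(X) = 95.02×1000 / 311.33 = 305.2 mol
n/ν for R = 231.2/4 = 57.80
n/ν for B = 270.9/4 = 67.73
n/ν for X = 305.2/4 = 76.30
Smallest n/ν is R → limiting reagent.
n(Z) = (2/4) × 231.2 = 115.6 mol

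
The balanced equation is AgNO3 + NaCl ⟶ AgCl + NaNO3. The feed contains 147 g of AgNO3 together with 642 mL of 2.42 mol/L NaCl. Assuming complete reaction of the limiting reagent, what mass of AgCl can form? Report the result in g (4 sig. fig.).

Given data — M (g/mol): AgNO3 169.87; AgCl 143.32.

124.0 g

n(AgNO3) = 147.0 / 169.87 = 0.8654 mol
n(NaCl) = 2.42 × 642.0/1000 = 1.554 mol
n/ν → AgNO3: 0.8654, NaCl: 1.554; AgNO3 is limiting.
n(AgCl) = (1/1) × 0.8654 = 0.8654 mol
mass = 0.8654 × 143.32 = 124.0 g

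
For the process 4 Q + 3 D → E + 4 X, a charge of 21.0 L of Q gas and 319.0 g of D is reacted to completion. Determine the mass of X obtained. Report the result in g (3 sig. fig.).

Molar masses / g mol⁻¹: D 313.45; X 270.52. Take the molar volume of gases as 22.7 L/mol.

n(Q) = 21.00 / 22.7 = 0.9251 mol
n(D) = 319.0 / 313.45 = 1.018 mol
n/ν for Q = 0.9251/4 = 0.2313
n/ν for D = 1.018/3 = 0.3393
Smallest n/ν is Q → limiting reagent.
n(X) = (4/4) × 0.9251 = 0.9251 mol
mass = 0.9251 × 270.52 = 250.3 g

250 g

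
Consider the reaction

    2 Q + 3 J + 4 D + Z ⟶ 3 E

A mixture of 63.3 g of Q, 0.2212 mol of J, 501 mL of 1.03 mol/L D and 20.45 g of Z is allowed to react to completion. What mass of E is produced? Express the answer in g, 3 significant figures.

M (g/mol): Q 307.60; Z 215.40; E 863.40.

191 g

n(Q) = 63.30 / 307.60 = 0.2058 mol
n(J) = 0.2212 mol
n(D) = 1.03 × 501.0/1000 = 0.5160 mol
n(Z) = 20.45 / 215.40 = 0.09494 mol
n/ν → Q: 0.1029, J: 0.07373, D: 0.1290, Z: 0.09494; J is limiting.
n(E) = (3/3) × 0.2212 = 0.2212 mol
mass = 0.2212 × 863.40 = 191.0 g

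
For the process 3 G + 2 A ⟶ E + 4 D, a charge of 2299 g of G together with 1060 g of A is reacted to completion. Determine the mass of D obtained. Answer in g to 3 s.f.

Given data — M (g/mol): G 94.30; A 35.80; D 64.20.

2090 g

n(G) = 2299 / 94.30 = 24.38 mol
n(A) = 1060 / 35.80 = 29.61 mol
n/ν for G = 24.38/3 = 8.127
n/ν for A = 29.61/2 = 14.81
Smallest n/ν is G → limiting reagent.
n(D) = (4/3) × 24.38 = 32.51 mol
mass = 32.51 × 64.20 = 2087 g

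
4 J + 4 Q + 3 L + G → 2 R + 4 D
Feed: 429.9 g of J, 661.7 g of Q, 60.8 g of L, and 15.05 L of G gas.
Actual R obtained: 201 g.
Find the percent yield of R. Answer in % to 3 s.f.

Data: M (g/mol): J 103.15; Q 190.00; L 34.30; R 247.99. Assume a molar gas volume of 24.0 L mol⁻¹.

68.6 %

n(J) = 429.9 / 103.15 = 4.168 mol
n(Q) = 661.7 / 190.00 = 3.483 mol
n(L) = 60.80 / 34.30 = 1.773 mol
n(G) = 15.05 / 24.0 = 0.6271 mol
n/ν for J = 4.168/4 = 1.042
n/ν for Q = 3.483/4 = 0.8708
n/ν for L = 1.773/3 = 0.5910
n/ν for G = 0.6271/1 = 0.6271
Smallest n/ν is L → limiting reagent.
theoretical n(R) = (2/3) × 1.773 = 1.182 mol → 293.1 g
% yield = 201 / 293.1 × 100 = 68.58 %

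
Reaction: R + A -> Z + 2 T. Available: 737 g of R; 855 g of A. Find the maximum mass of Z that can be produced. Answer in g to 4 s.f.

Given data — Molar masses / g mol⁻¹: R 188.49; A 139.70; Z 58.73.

229.6 g

n(R) = 737.0 / 188.49 = 3.910 mol
n(A) = 855.0 / 139.70 = 6.120 mol
n/ν → R: 3.910, A: 6.120; R is limiting.
n(Z) = (1/1) × 3.910 = 3.910 mol
mass = 3.910 × 58.73 = 229.6 g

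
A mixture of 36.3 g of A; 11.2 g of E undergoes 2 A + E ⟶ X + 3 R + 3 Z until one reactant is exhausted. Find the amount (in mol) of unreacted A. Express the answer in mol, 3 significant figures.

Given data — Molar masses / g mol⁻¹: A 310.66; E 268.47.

0.0334 mol

n(A) = 36.30 / 310.66 = 0.1168 mol
n(E) = 11.20 / 268.47 = 0.04172 mol
n/ν for A = 0.1168/2 = 0.05840
n/ν for E = 0.04172/1 = 0.04172
Smallest n/ν is E → limiting reagent.
A consumed = (2/1) × 0.04172 = 0.08344 mol
A remaining = 0.1168 − 0.08344 = 0.03336 mol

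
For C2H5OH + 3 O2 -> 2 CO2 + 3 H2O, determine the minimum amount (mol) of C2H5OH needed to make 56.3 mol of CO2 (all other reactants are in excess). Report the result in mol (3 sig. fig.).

n(CO2) = 56.30 mol
n(C2H5OH) = (1/2) × 56.30 = 28.15 mol

28.2 mol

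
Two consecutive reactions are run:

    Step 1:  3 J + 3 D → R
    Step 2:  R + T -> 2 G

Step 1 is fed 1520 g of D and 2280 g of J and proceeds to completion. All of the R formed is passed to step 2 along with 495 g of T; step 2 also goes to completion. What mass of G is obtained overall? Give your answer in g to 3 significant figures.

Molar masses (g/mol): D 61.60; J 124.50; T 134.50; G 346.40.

Step 1:
n(D) = 1520 / 61.60 = 24.68 mol
n(J) = 2280 / 124.50 = 18.31 mol
n/ν for D = 24.68/3 = 8.227
n/ν for J = 18.31/3 = 6.103
Smallest n/ν is J → limiting reagent.
n(R) produced = (1/3) × 18.31 = 6.103 mol
Step 2:
n(R) available = 6.103 mol
n(T) = 495.0 / 134.50 = 3.680 mol
n/ν for R = 6.103/1 = 6.103
n/ν for T = 3.680/1 = 3.680
Smallest n/ν is T → limiting reagent.
n(G) = (2/1) × 3.680 = 7.360 mol
mass = 7.360 × 346.40 = 2550 g

2550 g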